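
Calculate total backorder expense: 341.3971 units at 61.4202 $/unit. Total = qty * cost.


Total = 341.3971 * 61.4202 = 20968.6782

20968.6782 $


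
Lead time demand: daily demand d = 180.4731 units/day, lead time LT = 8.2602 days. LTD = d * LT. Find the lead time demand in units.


LTD = 180.4731 * 8.2602 = 1490.7439

1490.7439 units


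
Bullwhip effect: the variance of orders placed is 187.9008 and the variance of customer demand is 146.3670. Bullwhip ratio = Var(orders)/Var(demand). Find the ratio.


BW = 187.9008 / 146.3670 = 1.2838

1.2838


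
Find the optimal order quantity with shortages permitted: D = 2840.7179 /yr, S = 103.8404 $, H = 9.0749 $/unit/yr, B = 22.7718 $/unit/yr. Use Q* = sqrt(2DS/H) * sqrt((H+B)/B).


sqrt(2DS/H) = 254.9713
sqrt((H+B)/B) = 1.1826
Q* = 254.9713 * 1.1826 = 301.5261

301.5261 units


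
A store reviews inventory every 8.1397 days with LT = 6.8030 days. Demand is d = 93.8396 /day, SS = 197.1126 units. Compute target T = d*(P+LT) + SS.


P + LT = 14.9427
d*(P+LT) = 93.8396 * 14.9427 = 1402.2170
T = 1402.2170 + 197.1126 = 1599.3296

1599.3296 units


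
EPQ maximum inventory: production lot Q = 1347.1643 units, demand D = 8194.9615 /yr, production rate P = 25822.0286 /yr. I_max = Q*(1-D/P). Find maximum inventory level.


D/P = 0.3174
1 - D/P = 0.6826
I_max = 1347.1643 * 0.6826 = 919.6239

919.6239 units


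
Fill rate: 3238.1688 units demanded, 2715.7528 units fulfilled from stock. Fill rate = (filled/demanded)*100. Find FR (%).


FR = 2715.7528 / 3238.1688 * 100 = 83.8669

83.8669%


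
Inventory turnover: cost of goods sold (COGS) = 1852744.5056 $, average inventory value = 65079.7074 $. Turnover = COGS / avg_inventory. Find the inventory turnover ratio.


Turnover = 1852744.5056 / 65079.7074 = 28.4689

28.4689


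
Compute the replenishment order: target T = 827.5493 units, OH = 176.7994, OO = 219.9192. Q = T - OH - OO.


Inventory position = OH + OO = 176.7994 + 219.9192 = 396.7186
Q = 827.5493 - 396.7186 = 430.8307

430.8307 units


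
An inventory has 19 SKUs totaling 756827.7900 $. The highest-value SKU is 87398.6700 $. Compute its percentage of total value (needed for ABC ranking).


Top item = 87398.6700
Total = 756827.7900
Percentage = 87398.6700 / 756827.7900 * 100 = 11.5480

11.5480%


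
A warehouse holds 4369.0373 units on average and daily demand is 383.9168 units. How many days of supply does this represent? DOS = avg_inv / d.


DOS = 4369.0373 / 383.9168 = 11.3802

11.3802 days


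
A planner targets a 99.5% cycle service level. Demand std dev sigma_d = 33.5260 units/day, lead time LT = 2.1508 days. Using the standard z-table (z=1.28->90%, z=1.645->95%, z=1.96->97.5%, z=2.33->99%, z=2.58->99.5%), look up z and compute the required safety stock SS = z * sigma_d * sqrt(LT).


From the table, SL = 99.5% corresponds to z = 2.58
sqrt(LT) = sqrt(2.1508) = 1.4666
SS = 2.58 * 33.5260 * 1.4666 = 126.8532

126.8532 units


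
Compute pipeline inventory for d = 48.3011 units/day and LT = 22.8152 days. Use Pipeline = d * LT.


Pipeline = 48.3011 * 22.8152 = 1101.9993

1101.9993 units


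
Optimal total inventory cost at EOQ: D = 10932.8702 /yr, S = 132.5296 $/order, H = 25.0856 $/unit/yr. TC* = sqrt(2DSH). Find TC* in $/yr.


2*D*S*H = 72694502.3531
TC* = sqrt(72694502.3531) = 8526.1071

8526.1071 $/yr


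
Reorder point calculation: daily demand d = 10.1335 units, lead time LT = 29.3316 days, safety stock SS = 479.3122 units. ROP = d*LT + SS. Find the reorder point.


d*LT = 10.1335 * 29.3316 = 297.2318
ROP = 297.2318 + 479.3122 = 776.5440

776.5440 units


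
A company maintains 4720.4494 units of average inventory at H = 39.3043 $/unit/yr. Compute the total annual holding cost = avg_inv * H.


Cost = 4720.4494 * 39.3043 = 185533.9594

185533.9594 $/yr


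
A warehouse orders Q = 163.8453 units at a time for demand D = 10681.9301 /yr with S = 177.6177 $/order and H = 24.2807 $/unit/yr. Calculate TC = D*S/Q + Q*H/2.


Ordering cost = D*S/Q = 11579.8247
Holding cost = Q*H/2 = 1989.1393
TC = 11579.8247 + 1989.1393 = 13568.9640

13568.9640 $/yr


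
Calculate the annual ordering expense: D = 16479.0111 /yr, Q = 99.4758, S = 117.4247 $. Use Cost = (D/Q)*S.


Number of orders = D/Q = 165.6585
Cost = 165.6585 * 117.4247 = 19452.3988

19452.3988 $/yr


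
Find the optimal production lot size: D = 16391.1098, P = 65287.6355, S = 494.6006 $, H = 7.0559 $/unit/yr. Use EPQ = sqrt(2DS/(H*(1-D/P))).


1 - D/P = 1 - 0.2511 = 0.7489
H*(1-D/P) = 5.2844
2DS = 16214105.4835
EPQ = sqrt(3068269.5872) = 1751.6477

1751.6477 units


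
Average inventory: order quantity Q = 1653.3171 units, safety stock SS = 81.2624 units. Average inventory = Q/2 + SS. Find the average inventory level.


Q/2 = 826.6585
Avg = 826.6585 + 81.2624 = 907.9209

907.9209 units


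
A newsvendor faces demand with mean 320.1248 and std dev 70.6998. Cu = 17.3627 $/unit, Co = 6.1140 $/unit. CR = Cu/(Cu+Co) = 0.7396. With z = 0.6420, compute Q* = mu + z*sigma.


CR = Cu/(Cu+Co) = 17.3627/(17.3627+6.1140) = 0.7396
z = 0.6420
Q* = 320.1248 + 0.6420 * 70.6998 = 365.5141

365.5141 units


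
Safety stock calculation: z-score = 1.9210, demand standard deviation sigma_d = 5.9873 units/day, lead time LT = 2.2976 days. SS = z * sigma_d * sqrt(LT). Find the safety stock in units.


sqrt(LT) = sqrt(2.2976) = 1.5158
SS = 1.9210 * 5.9873 * 1.5158 = 17.4339

17.4339 units


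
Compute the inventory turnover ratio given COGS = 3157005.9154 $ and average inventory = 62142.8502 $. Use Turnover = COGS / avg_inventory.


Turnover = 3157005.9154 / 62142.8502 = 50.8024

50.8024


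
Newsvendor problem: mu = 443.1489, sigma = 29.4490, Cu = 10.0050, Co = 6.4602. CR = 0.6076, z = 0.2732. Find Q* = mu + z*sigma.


CR = Cu/(Cu+Co) = 10.0050/(10.0050+6.4602) = 0.6076
z = 0.2732
Q* = 443.1489 + 0.2732 * 29.4490 = 451.1944

451.1944 units


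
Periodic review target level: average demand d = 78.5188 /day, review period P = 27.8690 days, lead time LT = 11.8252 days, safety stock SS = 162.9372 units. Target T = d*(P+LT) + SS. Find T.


P + LT = 39.6942
d*(P+LT) = 78.5188 * 39.6942 = 3116.7410
T = 3116.7410 + 162.9372 = 3279.6782

3279.6782 units


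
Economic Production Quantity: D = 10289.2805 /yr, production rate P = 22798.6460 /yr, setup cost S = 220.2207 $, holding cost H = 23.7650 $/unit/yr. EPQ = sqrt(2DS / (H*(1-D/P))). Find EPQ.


1 - D/P = 1 - 0.4513 = 0.5487
H*(1-D/P) = 13.0396
2DS = 4531825.1084
EPQ = sqrt(347543.4404) = 589.5282

589.5282 units


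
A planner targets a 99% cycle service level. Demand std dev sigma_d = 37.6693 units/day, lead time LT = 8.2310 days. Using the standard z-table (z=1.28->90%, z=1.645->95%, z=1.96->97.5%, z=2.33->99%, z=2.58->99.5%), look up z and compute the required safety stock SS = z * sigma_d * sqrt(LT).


From the table, SL = 99% corresponds to z = 2.33
sqrt(LT) = sqrt(8.2310) = 2.8690
SS = 2.33 * 37.6693 * 2.8690 = 251.8081

251.8081 units


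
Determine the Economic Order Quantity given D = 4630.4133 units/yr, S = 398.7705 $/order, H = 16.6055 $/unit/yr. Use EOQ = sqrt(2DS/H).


2*D*S = 2 * 4630.4133 * 398.7705 = 3692944.4537
2*D*S/H = 222392.8490
EOQ = sqrt(222392.8490) = 471.5855

471.5855 units


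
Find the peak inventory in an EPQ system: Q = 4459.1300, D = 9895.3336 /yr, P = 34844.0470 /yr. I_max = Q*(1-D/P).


D/P = 0.2840
1 - D/P = 0.7160
I_max = 4459.1300 * 0.7160 = 3192.7852

3192.7852 units


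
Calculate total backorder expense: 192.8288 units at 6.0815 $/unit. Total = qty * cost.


Total = 192.8288 * 6.0815 = 1172.6883

1172.6883 $


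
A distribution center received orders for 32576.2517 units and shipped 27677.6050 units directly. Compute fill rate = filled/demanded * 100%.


FR = 27677.6050 / 32576.2517 * 100 = 84.9625

84.9625%


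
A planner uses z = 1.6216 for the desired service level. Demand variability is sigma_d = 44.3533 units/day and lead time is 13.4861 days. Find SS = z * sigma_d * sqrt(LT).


sqrt(LT) = sqrt(13.4861) = 3.6723
SS = 1.6216 * 44.3533 * 3.6723 = 264.1270

264.1270 units


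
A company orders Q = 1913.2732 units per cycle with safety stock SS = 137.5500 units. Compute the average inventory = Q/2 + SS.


Q/2 = 956.6366
Avg = 956.6366 + 137.5500 = 1094.1866

1094.1866 units


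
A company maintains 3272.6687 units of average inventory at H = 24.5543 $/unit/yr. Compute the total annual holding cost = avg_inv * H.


Cost = 3272.6687 * 24.5543 = 80358.0891

80358.0891 $/yr


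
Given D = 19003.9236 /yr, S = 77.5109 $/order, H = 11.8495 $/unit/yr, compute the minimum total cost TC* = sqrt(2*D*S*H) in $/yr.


2*D*S*H = 34908892.9447
TC* = sqrt(34908892.9447) = 5908.3748

5908.3748 $/yr


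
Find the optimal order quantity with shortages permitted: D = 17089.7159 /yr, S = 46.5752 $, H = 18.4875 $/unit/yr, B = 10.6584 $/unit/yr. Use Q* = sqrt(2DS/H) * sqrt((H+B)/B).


sqrt(2DS/H) = 293.4409
sqrt((H+B)/B) = 1.6536
Q* = 293.4409 * 1.6536 = 485.2476

485.2476 units


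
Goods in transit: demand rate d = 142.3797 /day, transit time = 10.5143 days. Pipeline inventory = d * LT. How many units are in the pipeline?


Pipeline = 142.3797 * 10.5143 = 1497.0229

1497.0229 units


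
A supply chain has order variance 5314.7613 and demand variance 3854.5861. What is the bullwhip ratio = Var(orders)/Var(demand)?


BW = 5314.7613 / 3854.5861 = 1.3788

1.3788


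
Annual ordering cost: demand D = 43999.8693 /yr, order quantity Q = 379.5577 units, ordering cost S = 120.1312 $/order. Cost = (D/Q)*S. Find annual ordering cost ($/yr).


Number of orders = D/Q = 115.9241
Cost = 115.9241 * 120.1312 = 13926.0963

13926.0963 $/yr


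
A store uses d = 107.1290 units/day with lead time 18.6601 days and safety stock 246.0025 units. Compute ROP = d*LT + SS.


d*LT = 107.1290 * 18.6601 = 1999.0379
ROP = 1999.0379 + 246.0025 = 2245.0404

2245.0404 units


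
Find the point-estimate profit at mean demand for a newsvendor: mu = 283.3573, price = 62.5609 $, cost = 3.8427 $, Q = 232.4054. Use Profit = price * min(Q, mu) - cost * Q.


Sales at mu = min(232.4054, 283.3573) = 232.4054
Revenue = 62.5609 * 232.4054 = 14539.4910
Total cost = 3.8427 * 232.4054 = 893.0642
Profit = 14539.4910 - 893.0642 = 13646.4268

13646.4268 $


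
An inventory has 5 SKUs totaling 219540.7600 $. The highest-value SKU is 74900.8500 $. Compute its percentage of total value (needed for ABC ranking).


Top item = 74900.8500
Total = 219540.7600
Percentage = 74900.8500 / 219540.7600 * 100 = 34.1171

34.1171%


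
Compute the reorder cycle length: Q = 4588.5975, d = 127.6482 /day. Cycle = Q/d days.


Cycle = 4588.5975 / 127.6482 = 35.9472

35.9472 days


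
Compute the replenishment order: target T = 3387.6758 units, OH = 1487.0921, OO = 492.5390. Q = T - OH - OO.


Inventory position = OH + OO = 1487.0921 + 492.5390 = 1979.6311
Q = 3387.6758 - 1979.6311 = 1408.0447

1408.0447 units


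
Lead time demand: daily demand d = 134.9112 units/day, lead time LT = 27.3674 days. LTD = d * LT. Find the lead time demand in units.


LTD = 134.9112 * 27.3674 = 3692.1688

3692.1688 units


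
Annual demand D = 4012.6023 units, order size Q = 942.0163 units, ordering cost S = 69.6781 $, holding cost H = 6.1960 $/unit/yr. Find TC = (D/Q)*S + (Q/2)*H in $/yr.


Ordering cost = D*S/Q = 296.8001
Holding cost = Q*H/2 = 2918.3665
TC = 296.8001 + 2918.3665 = 3215.1666

3215.1666 $/yr


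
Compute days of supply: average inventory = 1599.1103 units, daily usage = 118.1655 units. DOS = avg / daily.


DOS = 1599.1103 / 118.1655 = 13.5328

13.5328 days


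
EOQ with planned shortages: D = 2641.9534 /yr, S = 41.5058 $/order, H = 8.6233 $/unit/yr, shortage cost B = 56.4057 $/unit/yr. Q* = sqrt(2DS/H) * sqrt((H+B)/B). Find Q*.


sqrt(2DS/H) = 159.4760
sqrt((H+B)/B) = 1.0737
Q* = 159.4760 * 1.0737 = 171.2329

171.2329 units


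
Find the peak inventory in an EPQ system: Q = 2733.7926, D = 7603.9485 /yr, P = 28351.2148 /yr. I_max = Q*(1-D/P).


D/P = 0.2682
1 - D/P = 0.7318
I_max = 2733.7926 * 0.7318 = 2000.5747

2000.5747 units


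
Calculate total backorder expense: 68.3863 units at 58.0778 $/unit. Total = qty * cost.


Total = 68.3863 * 58.0778 = 3971.7259

3971.7259 $


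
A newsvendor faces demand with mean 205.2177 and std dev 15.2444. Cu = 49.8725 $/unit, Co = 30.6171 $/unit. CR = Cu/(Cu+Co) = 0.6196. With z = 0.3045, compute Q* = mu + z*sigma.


CR = Cu/(Cu+Co) = 49.8725/(49.8725+30.6171) = 0.6196
z = 0.3045
Q* = 205.2177 + 0.3045 * 15.2444 = 209.8596

209.8596 units


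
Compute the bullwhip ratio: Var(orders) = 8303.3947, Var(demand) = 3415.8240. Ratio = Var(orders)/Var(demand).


BW = 8303.3947 / 3415.8240 = 2.4309

2.4309


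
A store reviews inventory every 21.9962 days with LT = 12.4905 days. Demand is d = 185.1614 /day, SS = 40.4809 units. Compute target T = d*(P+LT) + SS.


P + LT = 34.4867
d*(P+LT) = 185.1614 * 34.4867 = 6385.6057
T = 6385.6057 + 40.4809 = 6426.0866

6426.0866 units


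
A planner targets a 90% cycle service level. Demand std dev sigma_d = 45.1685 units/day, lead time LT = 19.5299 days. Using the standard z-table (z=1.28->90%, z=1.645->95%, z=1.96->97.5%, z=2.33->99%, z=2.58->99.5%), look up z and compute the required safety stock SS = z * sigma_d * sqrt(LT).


From the table, SL = 90% corresponds to z = 1.28
sqrt(LT) = sqrt(19.5299) = 4.4193
SS = 1.28 * 45.1685 * 4.4193 = 255.5028

255.5028 units


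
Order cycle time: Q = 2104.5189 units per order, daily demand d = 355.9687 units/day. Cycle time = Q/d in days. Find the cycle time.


Cycle = 2104.5189 / 355.9687 = 5.9121

5.9121 days


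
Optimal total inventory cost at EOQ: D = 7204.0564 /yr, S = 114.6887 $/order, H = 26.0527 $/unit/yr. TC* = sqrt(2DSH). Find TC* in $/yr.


2*D*S*H = 43050724.8838
TC* = sqrt(43050724.8838) = 6561.3051

6561.3051 $/yr


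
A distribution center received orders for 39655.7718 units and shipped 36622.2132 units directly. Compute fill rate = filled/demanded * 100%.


FR = 36622.2132 / 39655.7718 * 100 = 92.3503

92.3503%


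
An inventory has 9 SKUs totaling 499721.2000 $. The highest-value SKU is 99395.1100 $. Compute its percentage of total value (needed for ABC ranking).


Top item = 99395.1100
Total = 499721.2000
Percentage = 99395.1100 / 499721.2000 * 100 = 19.8901

19.8901%


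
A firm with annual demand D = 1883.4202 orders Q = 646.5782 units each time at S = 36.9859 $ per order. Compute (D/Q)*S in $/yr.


Number of orders = D/Q = 2.9129
Cost = 2.9129 * 36.9859 = 107.7364

107.7364 $/yr


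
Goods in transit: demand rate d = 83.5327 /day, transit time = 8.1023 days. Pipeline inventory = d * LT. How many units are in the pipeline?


Pipeline = 83.5327 * 8.1023 = 676.8070

676.8070 units


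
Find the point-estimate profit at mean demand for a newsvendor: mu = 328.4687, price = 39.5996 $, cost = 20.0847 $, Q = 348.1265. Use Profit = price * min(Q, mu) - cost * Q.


Sales at mu = min(348.1265, 328.4687) = 328.4687
Revenue = 39.5996 * 328.4687 = 13007.2291
Total cost = 20.0847 * 348.1265 = 6992.0163
Profit = 13007.2291 - 6992.0163 = 6015.2128

6015.2128 $


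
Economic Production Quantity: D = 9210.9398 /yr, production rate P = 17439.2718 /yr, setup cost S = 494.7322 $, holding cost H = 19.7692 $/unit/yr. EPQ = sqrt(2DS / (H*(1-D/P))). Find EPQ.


1 - D/P = 1 - 0.5282 = 0.4718
H*(1-D/P) = 9.3277
2DS = 9113897.0226
EPQ = sqrt(977083.2360) = 988.4752

988.4752 units


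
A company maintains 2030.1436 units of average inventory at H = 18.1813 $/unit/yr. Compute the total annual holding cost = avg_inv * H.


Cost = 2030.1436 * 18.1813 = 36910.6498

36910.6498 $/yr


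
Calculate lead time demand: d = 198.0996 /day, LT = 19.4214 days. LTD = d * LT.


LTD = 198.0996 * 19.4214 = 3847.3716

3847.3716 units


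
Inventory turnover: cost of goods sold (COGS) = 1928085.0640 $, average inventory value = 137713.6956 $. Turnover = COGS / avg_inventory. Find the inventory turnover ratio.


Turnover = 1928085.0640 / 137713.6956 = 14.0007

14.0007


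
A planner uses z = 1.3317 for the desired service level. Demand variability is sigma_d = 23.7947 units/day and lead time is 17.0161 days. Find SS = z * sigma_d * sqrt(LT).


sqrt(LT) = sqrt(17.0161) = 4.1251
SS = 1.3317 * 23.7947 * 4.1251 = 130.7124

130.7124 units


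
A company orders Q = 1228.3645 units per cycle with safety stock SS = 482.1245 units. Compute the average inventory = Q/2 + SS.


Q/2 = 614.1822
Avg = 614.1822 + 482.1245 = 1096.3067

1096.3067 units


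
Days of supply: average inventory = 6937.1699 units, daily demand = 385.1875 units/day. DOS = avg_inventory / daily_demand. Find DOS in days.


DOS = 6937.1699 / 385.1875 = 18.0099

18.0099 days


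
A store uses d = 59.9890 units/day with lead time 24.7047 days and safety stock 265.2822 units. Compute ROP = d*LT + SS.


d*LT = 59.9890 * 24.7047 = 1482.0102
ROP = 1482.0102 + 265.2822 = 1747.2924

1747.2924 units


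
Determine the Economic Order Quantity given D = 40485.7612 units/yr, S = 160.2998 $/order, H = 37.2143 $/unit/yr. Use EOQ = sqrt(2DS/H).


2*D*S = 2 * 40485.7612 * 160.2998 = 12979718.8464
2*D*S/H = 348783.0981
EOQ = sqrt(348783.0981) = 590.5786

590.5786 units


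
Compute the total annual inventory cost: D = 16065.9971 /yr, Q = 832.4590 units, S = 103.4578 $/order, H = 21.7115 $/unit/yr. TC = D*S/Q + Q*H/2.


Ordering cost = D*S/Q = 1996.6782
Holding cost = Q*H/2 = 9036.9668
TC = 1996.6782 + 9036.9668 = 11033.6450

11033.6450 $/yr


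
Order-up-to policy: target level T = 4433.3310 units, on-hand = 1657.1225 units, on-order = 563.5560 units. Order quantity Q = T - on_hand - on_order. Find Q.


Inventory position = OH + OO = 1657.1225 + 563.5560 = 2220.6785
Q = 4433.3310 - 2220.6785 = 2212.6525

2212.6525 units


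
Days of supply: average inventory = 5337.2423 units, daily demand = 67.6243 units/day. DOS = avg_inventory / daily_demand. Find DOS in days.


DOS = 5337.2423 / 67.6243 = 78.9249

78.9249 days


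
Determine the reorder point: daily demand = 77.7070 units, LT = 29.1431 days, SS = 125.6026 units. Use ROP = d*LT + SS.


d*LT = 77.7070 * 29.1431 = 2264.6229
ROP = 2264.6229 + 125.6026 = 2390.2255

2390.2255 units


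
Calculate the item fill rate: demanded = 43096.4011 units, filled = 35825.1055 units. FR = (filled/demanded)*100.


FR = 35825.1055 / 43096.4011 * 100 = 83.1278

83.1278%


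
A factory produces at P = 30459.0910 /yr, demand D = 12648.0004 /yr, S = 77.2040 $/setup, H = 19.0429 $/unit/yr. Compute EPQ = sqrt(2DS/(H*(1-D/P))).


1 - D/P = 1 - 0.4152 = 0.5848
H*(1-D/P) = 11.1354
2DS = 1952952.4458
EPQ = sqrt(175381.9955) = 418.7863

418.7863 units


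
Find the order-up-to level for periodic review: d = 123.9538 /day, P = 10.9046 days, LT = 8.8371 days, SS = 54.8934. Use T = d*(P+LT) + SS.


P + LT = 19.7417
d*(P+LT) = 123.9538 * 19.7417 = 2447.0587
T = 2447.0587 + 54.8934 = 2501.9521

2501.9521 units


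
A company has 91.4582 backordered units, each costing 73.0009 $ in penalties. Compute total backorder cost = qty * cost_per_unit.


Total = 91.4582 * 73.0009 = 6676.5309

6676.5309 $


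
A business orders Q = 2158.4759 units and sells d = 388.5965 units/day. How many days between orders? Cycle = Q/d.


Cycle = 2158.4759 / 388.5965 = 5.5545

5.5545 days


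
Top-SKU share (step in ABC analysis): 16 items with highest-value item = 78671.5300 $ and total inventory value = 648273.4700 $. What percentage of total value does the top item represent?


Top item = 78671.5300
Total = 648273.4700
Percentage = 78671.5300 / 648273.4700 * 100 = 12.1355

12.1355%


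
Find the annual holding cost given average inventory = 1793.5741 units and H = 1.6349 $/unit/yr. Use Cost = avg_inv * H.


Cost = 1793.5741 * 1.6349 = 2932.3143

2932.3143 $/yr


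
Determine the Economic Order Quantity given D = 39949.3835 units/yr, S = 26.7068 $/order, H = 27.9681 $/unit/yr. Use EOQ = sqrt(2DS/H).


2*D*S = 2 * 39949.3835 * 26.7068 = 2133840.3905
2*D*S/H = 76295.5078
EOQ = sqrt(76295.5078) = 276.2164

276.2164 units


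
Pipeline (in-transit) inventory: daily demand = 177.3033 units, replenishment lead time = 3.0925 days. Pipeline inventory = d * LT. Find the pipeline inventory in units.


Pipeline = 177.3033 * 3.0925 = 548.3105

548.3105 units


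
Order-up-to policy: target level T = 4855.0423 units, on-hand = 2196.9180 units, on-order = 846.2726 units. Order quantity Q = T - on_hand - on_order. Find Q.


Inventory position = OH + OO = 2196.9180 + 846.2726 = 3043.1906
Q = 4855.0423 - 3043.1906 = 1811.8517

1811.8517 units


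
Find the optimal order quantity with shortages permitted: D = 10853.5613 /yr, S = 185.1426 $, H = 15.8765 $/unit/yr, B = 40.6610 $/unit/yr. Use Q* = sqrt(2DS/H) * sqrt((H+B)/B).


sqrt(2DS/H) = 503.1262
sqrt((H+B)/B) = 1.1792
Q* = 503.1262 * 1.1792 = 593.2752

593.2752 units


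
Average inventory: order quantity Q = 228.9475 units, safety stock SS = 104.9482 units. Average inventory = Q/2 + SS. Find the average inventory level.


Q/2 = 114.4737
Avg = 114.4737 + 104.9482 = 219.4219

219.4219 units


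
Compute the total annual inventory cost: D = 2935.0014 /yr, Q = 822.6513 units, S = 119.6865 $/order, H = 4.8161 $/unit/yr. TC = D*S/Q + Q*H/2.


Ordering cost = D*S/Q = 427.0097
Holding cost = Q*H/2 = 1980.9855
TC = 427.0097 + 1980.9855 = 2407.9951

2407.9951 $/yr


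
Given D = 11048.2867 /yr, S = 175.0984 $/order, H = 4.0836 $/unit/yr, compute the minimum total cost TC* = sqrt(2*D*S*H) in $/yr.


2*D*S*H = 15799753.2318
TC* = sqrt(15799753.2318) = 3974.8903

3974.8903 $/yr


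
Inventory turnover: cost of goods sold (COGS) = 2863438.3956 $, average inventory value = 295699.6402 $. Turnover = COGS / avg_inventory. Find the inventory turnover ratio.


Turnover = 2863438.3956 / 295699.6402 = 9.6836

9.6836


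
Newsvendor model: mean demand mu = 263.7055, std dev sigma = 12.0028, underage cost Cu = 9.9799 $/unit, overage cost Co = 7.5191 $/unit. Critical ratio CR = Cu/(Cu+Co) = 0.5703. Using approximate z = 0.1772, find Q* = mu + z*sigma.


CR = Cu/(Cu+Co) = 9.9799/(9.9799+7.5191) = 0.5703
z = 0.1772
Q* = 263.7055 + 0.1772 * 12.0028 = 265.8324

265.8324 units


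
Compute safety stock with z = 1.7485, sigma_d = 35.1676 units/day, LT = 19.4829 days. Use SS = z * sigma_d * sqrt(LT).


sqrt(LT) = sqrt(19.4829) = 4.4139
SS = 1.7485 * 35.1676 * 4.4139 = 271.4158

271.4158 units


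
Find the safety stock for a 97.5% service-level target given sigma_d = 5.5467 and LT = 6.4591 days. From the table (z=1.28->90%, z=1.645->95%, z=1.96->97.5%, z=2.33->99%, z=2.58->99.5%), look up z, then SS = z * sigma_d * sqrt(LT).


From the table, SL = 97.5% corresponds to z = 1.96
sqrt(LT) = sqrt(6.4591) = 2.5415
SS = 1.96 * 5.5467 * 2.5415 = 27.6297

27.6297 units


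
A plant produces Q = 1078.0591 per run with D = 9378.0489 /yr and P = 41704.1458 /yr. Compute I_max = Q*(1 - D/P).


D/P = 0.2249
1 - D/P = 0.7751
I_max = 1078.0591 * 0.7751 = 835.6350

835.6350 units


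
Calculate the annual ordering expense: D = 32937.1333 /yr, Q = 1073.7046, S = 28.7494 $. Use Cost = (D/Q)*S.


Number of orders = D/Q = 30.6762
Cost = 30.6762 * 28.7494 = 881.9212

881.9212 $/yr


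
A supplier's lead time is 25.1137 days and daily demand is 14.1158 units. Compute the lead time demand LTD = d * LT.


LTD = 14.1158 * 25.1137 = 354.5000

354.5000 units


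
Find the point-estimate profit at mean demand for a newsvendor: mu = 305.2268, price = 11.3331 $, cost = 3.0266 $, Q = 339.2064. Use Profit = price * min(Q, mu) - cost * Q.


Sales at mu = min(339.2064, 305.2268) = 305.2268
Revenue = 11.3331 * 305.2268 = 3459.1658
Total cost = 3.0266 * 339.2064 = 1026.6421
Profit = 3459.1658 - 1026.6421 = 2432.5238

2432.5238 $


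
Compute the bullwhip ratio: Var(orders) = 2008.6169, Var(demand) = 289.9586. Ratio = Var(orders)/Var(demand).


BW = 2008.6169 / 289.9586 = 6.9273

6.9273


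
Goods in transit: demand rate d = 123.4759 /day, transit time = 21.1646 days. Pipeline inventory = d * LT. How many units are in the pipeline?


Pipeline = 123.4759 * 21.1646 = 2613.3180

2613.3180 units


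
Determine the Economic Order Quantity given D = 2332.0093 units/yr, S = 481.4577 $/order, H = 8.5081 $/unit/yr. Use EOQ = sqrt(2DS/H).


2*D*S = 2 * 2332.0093 * 481.4577 = 2245527.6679
2*D*S/H = 263928.2176
EOQ = sqrt(263928.2176) = 513.7394

513.7394 units


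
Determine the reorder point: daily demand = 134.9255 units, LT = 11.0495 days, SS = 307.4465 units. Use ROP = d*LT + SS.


d*LT = 134.9255 * 11.0495 = 1490.8593
ROP = 1490.8593 + 307.4465 = 1798.3058

1798.3058 units


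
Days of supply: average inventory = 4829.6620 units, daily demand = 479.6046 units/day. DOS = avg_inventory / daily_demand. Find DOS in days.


DOS = 4829.6620 / 479.6046 = 10.0701

10.0701 days


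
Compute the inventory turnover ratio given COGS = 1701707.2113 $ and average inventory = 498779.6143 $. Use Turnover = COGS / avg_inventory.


Turnover = 1701707.2113 / 498779.6143 = 3.4117

3.4117


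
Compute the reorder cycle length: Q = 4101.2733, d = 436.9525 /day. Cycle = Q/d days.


Cycle = 4101.2733 / 436.9525 = 9.3861

9.3861 days


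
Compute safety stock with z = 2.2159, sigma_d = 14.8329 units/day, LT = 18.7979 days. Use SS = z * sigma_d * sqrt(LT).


sqrt(LT) = sqrt(18.7979) = 4.3357
SS = 2.2159 * 14.8329 * 4.3357 = 142.5053

142.5053 units


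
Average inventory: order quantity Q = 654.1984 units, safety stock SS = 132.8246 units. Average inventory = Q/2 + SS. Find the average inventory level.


Q/2 = 327.0992
Avg = 327.0992 + 132.8246 = 459.9238

459.9238 units


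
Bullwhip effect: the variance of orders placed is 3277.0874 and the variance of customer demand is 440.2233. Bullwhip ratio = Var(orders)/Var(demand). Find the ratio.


BW = 3277.0874 / 440.2233 = 7.4441

7.4441


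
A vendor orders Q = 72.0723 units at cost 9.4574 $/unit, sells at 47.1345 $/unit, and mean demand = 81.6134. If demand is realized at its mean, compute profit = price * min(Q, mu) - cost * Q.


Sales at mu = min(72.0723, 81.6134) = 72.0723
Revenue = 47.1345 * 72.0723 = 3397.0918
Total cost = 9.4574 * 72.0723 = 681.6166
Profit = 3397.0918 - 681.6166 = 2715.4753

2715.4753 $


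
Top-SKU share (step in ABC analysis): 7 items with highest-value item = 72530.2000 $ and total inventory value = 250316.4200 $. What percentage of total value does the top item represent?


Top item = 72530.2000
Total = 250316.4200
Percentage = 72530.2000 / 250316.4200 * 100 = 28.9754

28.9754%


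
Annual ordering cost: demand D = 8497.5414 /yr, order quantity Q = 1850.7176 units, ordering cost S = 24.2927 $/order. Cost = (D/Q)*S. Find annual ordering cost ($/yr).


Number of orders = D/Q = 4.5915
Cost = 4.5915 * 24.2927 = 111.5396

111.5396 $/yr


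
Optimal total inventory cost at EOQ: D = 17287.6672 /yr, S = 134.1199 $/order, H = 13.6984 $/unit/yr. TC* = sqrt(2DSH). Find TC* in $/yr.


2*D*S*H = 63522773.7884
TC* = sqrt(63522773.7884) = 7970.1176

7970.1176 $/yr


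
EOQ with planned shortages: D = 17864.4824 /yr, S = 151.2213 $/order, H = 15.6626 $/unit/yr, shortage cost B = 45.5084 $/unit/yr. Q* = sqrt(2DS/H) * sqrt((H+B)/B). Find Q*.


sqrt(2DS/H) = 587.3335
sqrt((H+B)/B) = 1.1594
Q* = 587.3335 * 1.1594 = 680.9446

680.9446 units


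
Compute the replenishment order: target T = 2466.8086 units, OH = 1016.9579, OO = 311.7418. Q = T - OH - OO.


Inventory position = OH + OO = 1016.9579 + 311.7418 = 1328.6997
Q = 2466.8086 - 1328.6997 = 1138.1089

1138.1089 units


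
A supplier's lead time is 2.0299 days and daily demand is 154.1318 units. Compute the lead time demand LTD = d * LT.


LTD = 154.1318 * 2.0299 = 312.8721

312.8721 units


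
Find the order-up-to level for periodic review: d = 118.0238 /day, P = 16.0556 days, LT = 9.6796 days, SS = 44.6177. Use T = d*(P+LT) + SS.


P + LT = 25.7352
d*(P+LT) = 118.0238 * 25.7352 = 3037.3661
T = 3037.3661 + 44.6177 = 3081.9838

3081.9838 units


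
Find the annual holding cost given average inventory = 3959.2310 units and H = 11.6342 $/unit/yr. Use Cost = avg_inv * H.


Cost = 3959.2310 * 11.6342 = 46062.4853

46062.4853 $/yr


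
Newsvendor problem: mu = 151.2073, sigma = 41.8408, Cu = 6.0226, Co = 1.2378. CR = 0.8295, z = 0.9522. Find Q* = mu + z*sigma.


CR = Cu/(Cu+Co) = 6.0226/(6.0226+1.2378) = 0.8295
z = 0.9522
Q* = 151.2073 + 0.9522 * 41.8408 = 191.0481

191.0481 units


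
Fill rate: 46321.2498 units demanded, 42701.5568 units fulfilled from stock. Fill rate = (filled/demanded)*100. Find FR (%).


FR = 42701.5568 / 46321.2498 * 100 = 92.1857

92.1857%


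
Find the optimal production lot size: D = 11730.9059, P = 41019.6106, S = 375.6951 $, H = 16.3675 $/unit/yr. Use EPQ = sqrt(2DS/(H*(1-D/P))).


1 - D/P = 1 - 0.2860 = 0.7140
H*(1-D/P) = 11.6867
2DS = 8814487.7304
EPQ = sqrt(754233.9825) = 868.4665

868.4665 units


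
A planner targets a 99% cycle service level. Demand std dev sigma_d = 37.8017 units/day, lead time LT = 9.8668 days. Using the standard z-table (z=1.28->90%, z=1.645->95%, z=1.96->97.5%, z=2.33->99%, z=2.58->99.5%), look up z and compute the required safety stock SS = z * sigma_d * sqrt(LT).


From the table, SL = 99% corresponds to z = 2.33
sqrt(LT) = sqrt(9.8668) = 3.1411
SS = 2.33 * 37.8017 * 3.1411 = 276.6658

276.6658 units


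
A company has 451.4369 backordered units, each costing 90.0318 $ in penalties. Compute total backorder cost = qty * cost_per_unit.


Total = 451.4369 * 90.0318 = 40643.6767

40643.6767 $


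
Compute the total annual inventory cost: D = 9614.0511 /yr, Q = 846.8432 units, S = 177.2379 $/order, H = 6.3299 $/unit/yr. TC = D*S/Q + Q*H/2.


Ordering cost = D*S/Q = 2012.1484
Holding cost = Q*H/2 = 2680.2164
TC = 2012.1484 + 2680.2164 = 4692.3648

4692.3648 $/yr


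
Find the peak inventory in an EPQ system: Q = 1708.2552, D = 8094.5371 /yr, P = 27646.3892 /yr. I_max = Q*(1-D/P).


D/P = 0.2928
1 - D/P = 0.7072
I_max = 1708.2552 * 0.7072 = 1208.0982

1208.0982 units


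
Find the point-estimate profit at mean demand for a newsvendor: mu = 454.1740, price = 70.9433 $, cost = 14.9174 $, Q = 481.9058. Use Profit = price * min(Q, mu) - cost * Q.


Sales at mu = min(481.9058, 454.1740) = 454.1740
Revenue = 70.9433 * 454.1740 = 32220.6023
Total cost = 14.9174 * 481.9058 = 7188.7816
Profit = 32220.6023 - 7188.7816 = 25031.8208

25031.8208 $


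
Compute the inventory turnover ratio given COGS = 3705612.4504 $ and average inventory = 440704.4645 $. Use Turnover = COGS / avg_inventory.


Turnover = 3705612.4504 / 440704.4645 = 8.4084

8.4084


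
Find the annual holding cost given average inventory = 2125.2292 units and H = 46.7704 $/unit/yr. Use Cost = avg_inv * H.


Cost = 2125.2292 * 46.7704 = 99397.8198

99397.8198 $/yr


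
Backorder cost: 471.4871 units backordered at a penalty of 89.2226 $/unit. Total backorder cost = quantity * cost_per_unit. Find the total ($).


Total = 471.4871 * 89.2226 = 42067.3049

42067.3049 $


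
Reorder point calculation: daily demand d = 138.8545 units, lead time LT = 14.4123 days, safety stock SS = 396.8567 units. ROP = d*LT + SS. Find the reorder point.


d*LT = 138.8545 * 14.4123 = 2001.2127
ROP = 2001.2127 + 396.8567 = 2398.0694

2398.0694 units


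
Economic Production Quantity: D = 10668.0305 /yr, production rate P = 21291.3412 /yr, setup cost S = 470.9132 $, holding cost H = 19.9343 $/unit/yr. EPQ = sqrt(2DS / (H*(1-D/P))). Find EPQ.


1 - D/P = 1 - 0.5011 = 0.4989
H*(1-D/P) = 9.9462
2DS = 10047432.7609
EPQ = sqrt(1010176.4853) = 1005.0754

1005.0754 units


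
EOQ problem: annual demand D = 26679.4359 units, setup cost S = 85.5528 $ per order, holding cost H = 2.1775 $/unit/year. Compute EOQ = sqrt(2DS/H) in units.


2*D*S = 2 * 26679.4359 * 85.5528 = 4565000.8873
2*D*S/H = 2096441.2801
EOQ = sqrt(2096441.2801) = 1447.9093

1447.9093 units


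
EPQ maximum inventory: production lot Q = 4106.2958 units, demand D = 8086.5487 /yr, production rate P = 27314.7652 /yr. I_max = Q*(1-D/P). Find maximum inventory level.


D/P = 0.2961
1 - D/P = 0.7039
I_max = 4106.2958 * 0.7039 = 2890.6251

2890.6251 units


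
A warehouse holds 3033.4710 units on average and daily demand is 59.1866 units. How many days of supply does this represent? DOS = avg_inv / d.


DOS = 3033.4710 / 59.1866 = 51.2527

51.2527 days


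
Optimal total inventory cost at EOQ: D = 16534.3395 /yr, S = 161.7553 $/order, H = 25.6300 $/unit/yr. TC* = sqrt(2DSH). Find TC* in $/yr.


2*D*S*H = 137095743.7843
TC* = sqrt(137095743.7843) = 11708.7892

11708.7892 $/yr


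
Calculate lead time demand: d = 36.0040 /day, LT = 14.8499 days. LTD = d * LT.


LTD = 36.0040 * 14.8499 = 534.6558

534.6558 units


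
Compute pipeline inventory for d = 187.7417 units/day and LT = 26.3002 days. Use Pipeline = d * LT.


Pipeline = 187.7417 * 26.3002 = 4937.6443

4937.6443 units


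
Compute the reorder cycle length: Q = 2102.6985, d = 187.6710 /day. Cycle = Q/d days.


Cycle = 2102.6985 / 187.6710 = 11.2042

11.2042 days


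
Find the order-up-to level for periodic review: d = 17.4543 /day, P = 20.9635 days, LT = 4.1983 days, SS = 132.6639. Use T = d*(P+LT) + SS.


P + LT = 25.1618
d*(P+LT) = 17.4543 * 25.1618 = 439.1816
T = 439.1816 + 132.6639 = 571.8455

571.8455 units


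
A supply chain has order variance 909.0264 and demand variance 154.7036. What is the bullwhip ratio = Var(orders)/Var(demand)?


BW = 909.0264 / 154.7036 = 5.8759

5.8759


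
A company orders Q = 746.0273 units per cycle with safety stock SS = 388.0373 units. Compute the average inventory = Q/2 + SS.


Q/2 = 373.0136
Avg = 373.0136 + 388.0373 = 761.0510

761.0510 units


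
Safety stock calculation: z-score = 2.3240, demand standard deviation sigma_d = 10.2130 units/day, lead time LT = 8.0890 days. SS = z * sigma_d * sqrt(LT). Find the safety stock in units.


sqrt(LT) = sqrt(8.0890) = 2.8441
SS = 2.3240 * 10.2130 * 2.8441 = 67.5051

67.5051 units


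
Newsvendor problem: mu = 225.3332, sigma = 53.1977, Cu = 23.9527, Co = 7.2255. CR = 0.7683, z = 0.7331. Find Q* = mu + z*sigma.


CR = Cu/(Cu+Co) = 23.9527/(23.9527+7.2255) = 0.7683
z = 0.7331
Q* = 225.3332 + 0.7331 * 53.1977 = 264.3324

264.3324 units


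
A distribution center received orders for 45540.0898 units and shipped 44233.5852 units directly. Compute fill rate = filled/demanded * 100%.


FR = 44233.5852 / 45540.0898 * 100 = 97.1311

97.1311%


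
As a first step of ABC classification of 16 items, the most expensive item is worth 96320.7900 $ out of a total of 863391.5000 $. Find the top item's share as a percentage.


Top item = 96320.7900
Total = 863391.5000
Percentage = 96320.7900 / 863391.5000 * 100 = 11.1561

11.1561%


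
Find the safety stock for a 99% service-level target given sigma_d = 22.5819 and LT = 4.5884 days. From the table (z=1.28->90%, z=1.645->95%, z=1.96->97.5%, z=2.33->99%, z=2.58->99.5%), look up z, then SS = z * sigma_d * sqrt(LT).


From the table, SL = 99% corresponds to z = 2.33
sqrt(LT) = sqrt(4.5884) = 2.1421
SS = 2.33 * 22.5819 * 2.1421 = 112.7060

112.7060 units


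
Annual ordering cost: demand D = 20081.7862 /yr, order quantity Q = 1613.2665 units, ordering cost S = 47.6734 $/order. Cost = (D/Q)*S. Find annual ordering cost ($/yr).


Number of orders = D/Q = 12.4479
Cost = 12.4479 * 47.6734 = 593.4339

593.4339 $/yr


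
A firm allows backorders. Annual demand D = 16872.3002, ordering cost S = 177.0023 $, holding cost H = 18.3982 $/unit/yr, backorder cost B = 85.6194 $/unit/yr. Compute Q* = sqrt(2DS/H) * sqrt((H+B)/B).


sqrt(2DS/H) = 569.7757
sqrt((H+B)/B) = 1.1022
Q* = 569.7757 * 1.1022 = 628.0168

628.0168 units


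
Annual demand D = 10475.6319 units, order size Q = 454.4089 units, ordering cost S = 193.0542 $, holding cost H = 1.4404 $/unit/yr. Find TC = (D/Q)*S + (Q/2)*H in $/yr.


Ordering cost = D*S/Q = 4450.5395
Holding cost = Q*H/2 = 327.2653
TC = 4450.5395 + 327.2653 = 4777.8047

4777.8047 $/yr


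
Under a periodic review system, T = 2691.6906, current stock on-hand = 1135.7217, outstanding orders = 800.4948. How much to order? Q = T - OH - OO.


Inventory position = OH + OO = 1135.7217 + 800.4948 = 1936.2165
Q = 2691.6906 - 1936.2165 = 755.4741

755.4741 units


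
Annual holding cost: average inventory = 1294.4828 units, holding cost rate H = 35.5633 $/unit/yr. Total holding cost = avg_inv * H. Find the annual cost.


Cost = 1294.4828 * 35.5633 = 46036.0802

46036.0802 $/yr


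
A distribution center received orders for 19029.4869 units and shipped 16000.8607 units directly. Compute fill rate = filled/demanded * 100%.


FR = 16000.8607 / 19029.4869 * 100 = 84.0846

84.0846%


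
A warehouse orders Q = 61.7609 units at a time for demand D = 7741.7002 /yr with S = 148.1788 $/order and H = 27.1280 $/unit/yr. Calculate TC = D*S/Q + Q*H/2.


Ordering cost = D*S/Q = 18574.1439
Holding cost = Q*H/2 = 837.7248
TC = 18574.1439 + 837.7248 = 19411.8688

19411.8688 $/yr


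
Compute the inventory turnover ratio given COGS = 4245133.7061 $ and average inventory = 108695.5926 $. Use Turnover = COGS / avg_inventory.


Turnover = 4245133.7061 / 108695.5926 = 39.0553

39.0553


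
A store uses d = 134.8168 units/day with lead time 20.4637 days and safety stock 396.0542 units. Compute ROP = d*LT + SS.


d*LT = 134.8168 * 20.4637 = 2758.8506
ROP = 2758.8506 + 396.0542 = 3154.9048

3154.9048 units


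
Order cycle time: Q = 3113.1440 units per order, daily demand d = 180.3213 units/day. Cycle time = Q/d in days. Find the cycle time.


Cycle = 3113.1440 / 180.3213 = 17.2644

17.2644 days


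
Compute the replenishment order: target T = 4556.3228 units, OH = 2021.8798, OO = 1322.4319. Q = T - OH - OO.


Inventory position = OH + OO = 2021.8798 + 1322.4319 = 3344.3117
Q = 4556.3228 - 3344.3117 = 1212.0111

1212.0111 units


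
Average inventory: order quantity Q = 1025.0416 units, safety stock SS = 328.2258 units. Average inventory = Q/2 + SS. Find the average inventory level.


Q/2 = 512.5208
Avg = 512.5208 + 328.2258 = 840.7466

840.7466 units


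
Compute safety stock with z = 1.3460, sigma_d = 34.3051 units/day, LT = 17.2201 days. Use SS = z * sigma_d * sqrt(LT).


sqrt(LT) = sqrt(17.2201) = 4.1497
SS = 1.3460 * 34.3051 * 4.1497 = 191.6115

191.6115 units


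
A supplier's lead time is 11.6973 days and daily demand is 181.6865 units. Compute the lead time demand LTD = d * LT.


LTD = 181.6865 * 11.6973 = 2125.2415

2125.2415 units


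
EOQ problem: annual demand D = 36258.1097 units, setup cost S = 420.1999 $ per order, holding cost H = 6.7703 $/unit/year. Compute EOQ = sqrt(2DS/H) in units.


2*D*S = 2 * 36258.1097 * 420.1999 = 30471308.1403
2*D*S/H = 4500732.3369
EOQ = sqrt(4500732.3369) = 2121.4929

2121.4929 units


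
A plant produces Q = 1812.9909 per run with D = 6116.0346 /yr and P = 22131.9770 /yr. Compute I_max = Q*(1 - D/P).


D/P = 0.2763
1 - D/P = 0.7237
I_max = 1812.9909 * 0.7237 = 1311.9821

1311.9821 units


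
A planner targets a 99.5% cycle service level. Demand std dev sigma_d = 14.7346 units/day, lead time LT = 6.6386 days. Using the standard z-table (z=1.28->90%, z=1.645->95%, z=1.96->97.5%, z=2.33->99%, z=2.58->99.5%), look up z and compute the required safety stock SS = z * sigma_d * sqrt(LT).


From the table, SL = 99.5% corresponds to z = 2.58
sqrt(LT) = sqrt(6.6386) = 2.5765
SS = 2.58 * 14.7346 * 2.5765 = 97.9482

97.9482 units
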